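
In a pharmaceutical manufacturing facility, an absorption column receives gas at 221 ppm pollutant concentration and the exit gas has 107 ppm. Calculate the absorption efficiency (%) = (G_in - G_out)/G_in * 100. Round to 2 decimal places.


Efficiency = (G_in - G_out) / G_in * 100%
Efficiency = (221 - 107) / 221 * 100
Efficiency = 114 / 221 * 100
Efficiency = 51.58%


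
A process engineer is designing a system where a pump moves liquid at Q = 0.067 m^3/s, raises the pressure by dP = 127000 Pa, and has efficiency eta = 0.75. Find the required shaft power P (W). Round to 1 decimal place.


P = Q * dP / eta
P = 0.067 * 127000 / 0.75
P = 8509.0 / 0.75
P = 11345.3 W


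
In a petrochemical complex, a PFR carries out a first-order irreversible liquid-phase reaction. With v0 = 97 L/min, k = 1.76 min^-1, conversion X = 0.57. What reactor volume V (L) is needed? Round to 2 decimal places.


V = (v0/k) * ln(1/(1-X))
V = (97/1.76) * ln(1/(1-0.57))
V = 55.113636 * ln(2.325581)
V = 55.113636 * 0.84397
V = 46.51 L


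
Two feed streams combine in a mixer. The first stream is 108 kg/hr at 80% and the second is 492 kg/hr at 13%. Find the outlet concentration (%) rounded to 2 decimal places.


Mass balance on solute: F1*x1 + F2*x2 = F3*x3
F3 = F1 + F2 = 108 + 492 = 600 kg/hr
x3 = (F1*x1 + F2*x2)/F3
x3 = (108*0.8 + 492*0.13) / 600
x3 = 25.06%


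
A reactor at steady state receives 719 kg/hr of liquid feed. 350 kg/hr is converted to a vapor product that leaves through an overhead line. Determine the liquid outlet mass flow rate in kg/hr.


Steady-state mass balance on the main outlet: F_out = F_in - F_removed
F_out = 719 - 350
F_out = 369 kg/hr


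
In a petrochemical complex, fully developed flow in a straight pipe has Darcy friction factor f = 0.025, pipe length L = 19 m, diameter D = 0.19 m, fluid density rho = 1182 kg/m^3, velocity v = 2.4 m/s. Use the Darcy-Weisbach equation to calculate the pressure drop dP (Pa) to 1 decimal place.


dP = f * (L/D) * (rho*v^2/2)
dP = 0.025 * (19/0.19) * (1182*2.4^2/2)
L/D = 100.0
rho*v^2/2 = 1182*5.76/2 = 3404.16
dP = 0.025 * 100.0 * 3404.16
dP = 8510.4 Pa


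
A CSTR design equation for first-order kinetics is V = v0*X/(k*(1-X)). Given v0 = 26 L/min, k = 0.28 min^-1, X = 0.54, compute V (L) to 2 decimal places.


V = v0 * X / (k * (1 - X))
V = 26 * 0.54 / (0.28 * (1 - 0.54))
V = 14.04 / (0.28 * 0.46)
V = 14.04 / 0.1288
V = 109.01 L


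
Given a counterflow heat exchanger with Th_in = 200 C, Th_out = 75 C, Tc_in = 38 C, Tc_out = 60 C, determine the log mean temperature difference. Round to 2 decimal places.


dT1 = Th_in - Tc_out = 200 - 60 = 140
dT2 = Th_out - Tc_in = 75 - 38 = 37
LMTD = (dT1 - dT2) / ln(dT1/dT2)
LMTD = (140 - 37) / ln(140/37)
LMTD = 77.40 K


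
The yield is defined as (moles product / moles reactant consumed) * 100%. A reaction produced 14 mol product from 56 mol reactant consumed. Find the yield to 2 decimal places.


Yield = (moles product / moles consumed) * 100%
Yield = (14 / 56) * 100
Yield = 0.25 * 100
Yield = 25.00%


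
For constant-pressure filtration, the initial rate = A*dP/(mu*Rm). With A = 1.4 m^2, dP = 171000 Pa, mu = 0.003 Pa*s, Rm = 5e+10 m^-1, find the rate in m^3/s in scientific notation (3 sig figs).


rate = A * dP / (mu * Rm)
rate = 1.4 * 171000 / (0.003 * 5e+10)
rate = 239400.0 / 1.500e+08
rate = 1.60e-03 m^3/s


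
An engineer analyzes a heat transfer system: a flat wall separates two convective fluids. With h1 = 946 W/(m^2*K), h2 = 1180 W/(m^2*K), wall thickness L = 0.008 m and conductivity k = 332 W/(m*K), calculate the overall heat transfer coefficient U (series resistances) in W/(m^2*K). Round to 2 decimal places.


1/U = 1/h1 + L/k + 1/h2
1/U = 1/946 + 0.008/332 + 1/1180
1/U = 0.0010570825 + 2.40964e-05 + 0.0008474576
1/U = 0.0019286365
U = 518.50 W/(m^2*K)


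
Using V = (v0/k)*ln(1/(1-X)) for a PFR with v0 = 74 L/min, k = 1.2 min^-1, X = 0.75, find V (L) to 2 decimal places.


V = (v0/k) * ln(1/(1-X))
V = (74/1.2) * ln(1/(1-0.75))
V = 61.666667 * ln(4.0)
V = 61.666667 * 1.386294
V = 85.49 L


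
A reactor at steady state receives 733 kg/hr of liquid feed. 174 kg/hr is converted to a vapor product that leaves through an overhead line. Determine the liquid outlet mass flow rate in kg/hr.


Steady-state mass balance on the main outlet: F_out = F_in - F_removed
F_out = 733 - 174
F_out = 559 kg/hr


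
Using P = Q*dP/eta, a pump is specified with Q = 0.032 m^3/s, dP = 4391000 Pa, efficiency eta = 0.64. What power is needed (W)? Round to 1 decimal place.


P = Q * dP / eta
P = 0.032 * 4391000 / 0.64
P = 140512.0 / 0.64
P = 219550.0 W


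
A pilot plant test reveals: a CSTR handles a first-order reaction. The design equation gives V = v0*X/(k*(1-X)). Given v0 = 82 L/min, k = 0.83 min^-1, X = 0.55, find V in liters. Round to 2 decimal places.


V = v0 * X / (k * (1 - X))
V = 82 * 0.55 / (0.83 * (1 - 0.55))
V = 45.1 / (0.83 * 0.45)
V = 45.1 / 0.3735
V = 120.75 L


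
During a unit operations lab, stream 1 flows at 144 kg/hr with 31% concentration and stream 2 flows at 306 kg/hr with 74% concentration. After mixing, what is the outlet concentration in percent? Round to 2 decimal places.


Mass balance on solute: F1*x1 + F2*x2 = F3*x3
F3 = F1 + F2 = 144 + 306 = 450 kg/hr
x3 = (F1*x1 + F2*x2)/F3
x3 = (144*0.31 + 306*0.74) / 450
x3 = 60.24%


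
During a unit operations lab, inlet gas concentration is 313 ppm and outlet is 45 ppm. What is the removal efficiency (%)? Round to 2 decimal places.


Efficiency = (G_in - G_out) / G_in * 100%
Efficiency = (313 - 45) / 313 * 100
Efficiency = 268 / 313 * 100
Efficiency = 85.62%


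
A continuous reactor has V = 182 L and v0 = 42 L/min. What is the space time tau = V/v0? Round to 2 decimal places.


tau = V / v0
tau = 182 / 42
tau = 4.33 min


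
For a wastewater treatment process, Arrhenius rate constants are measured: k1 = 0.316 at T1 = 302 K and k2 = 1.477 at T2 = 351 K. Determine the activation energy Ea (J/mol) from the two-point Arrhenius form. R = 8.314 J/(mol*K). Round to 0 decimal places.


Ea = R * ln(k2/k1) / (1/T1 - 1/T2)
ln(k2/k1) = ln(1.477/0.316) = 1.5420261
1/T1 - 1/T2 = 1/302 - 1/351 = 0.000462255429
Ea = 8.314 * 1.5420261 / 0.000462255429
Ea = 27734 J/mol


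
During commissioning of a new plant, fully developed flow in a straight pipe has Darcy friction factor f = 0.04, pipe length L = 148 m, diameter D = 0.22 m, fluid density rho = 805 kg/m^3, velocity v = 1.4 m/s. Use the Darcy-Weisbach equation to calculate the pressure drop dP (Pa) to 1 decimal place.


dP = f * (L/D) * (rho*v^2/2)
dP = 0.04 * (148/0.22) * (805*1.4^2/2)
L/D = 672.72727273
rho*v^2/2 = 805*1.96/2 = 788.9
dP = 0.04 * 672.72727273 * 788.9
dP = 21228.6 Pa


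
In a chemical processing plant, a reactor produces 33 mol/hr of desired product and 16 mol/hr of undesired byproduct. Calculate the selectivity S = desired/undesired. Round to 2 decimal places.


S = desired product rate / undesired product rate
S = 33 / 16
S = 2.06


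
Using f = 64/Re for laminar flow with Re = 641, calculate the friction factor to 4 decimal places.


f = 64 / Re
f = 64 / 641
f = 0.0998


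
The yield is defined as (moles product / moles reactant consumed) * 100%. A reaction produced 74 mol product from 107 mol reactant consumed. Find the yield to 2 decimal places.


Yield = (moles product / moles consumed) * 100%
Yield = (74 / 107) * 100
Yield = 0.6916 * 100
Yield = 69.16%


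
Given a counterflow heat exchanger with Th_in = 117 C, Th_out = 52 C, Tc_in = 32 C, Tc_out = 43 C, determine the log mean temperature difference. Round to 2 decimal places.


dT1 = Th_in - Tc_out = 117 - 43 = 74
dT2 = Th_out - Tc_in = 52 - 32 = 20
LMTD = (dT1 - dT2) / ln(dT1/dT2)
LMTD = (74 - 20) / ln(74/20)
LMTD = 41.27 K


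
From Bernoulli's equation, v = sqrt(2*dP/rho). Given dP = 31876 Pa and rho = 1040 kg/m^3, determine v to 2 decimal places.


v = sqrt(2*dP/rho)
v = sqrt(2*31876/1040)
v = sqrt(61.3)
v = 7.83 m/s


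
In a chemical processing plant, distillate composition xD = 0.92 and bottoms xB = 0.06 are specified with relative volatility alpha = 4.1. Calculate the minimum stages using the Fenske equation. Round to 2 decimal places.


N_min = ln((xD*(1-xB))/(xB*(1-xD))) / ln(alpha)
Numerator inside ln: 0.8648 / 0.0048 = 180.166667
ln(180.166667) = 5.193882
ln(alpha) = ln(4.1) = 1.410987
N_min = 5.193882 / 1.410987 = 3.68


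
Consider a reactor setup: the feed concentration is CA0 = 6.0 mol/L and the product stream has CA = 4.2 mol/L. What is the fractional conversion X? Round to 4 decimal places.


X = (CA0 - CA) / CA0
X = (6.0 - 4.2) / 6.0
X = 1.8 / 6.0
X = 0.3000


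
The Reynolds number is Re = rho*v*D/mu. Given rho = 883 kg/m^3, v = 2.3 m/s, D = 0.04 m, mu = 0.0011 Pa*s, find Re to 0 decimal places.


Re = rho * v * D / mu
Re = 883 * 2.3 * 0.04 / 0.0011
Re = 81.236 / 0.0011
Re = 73851


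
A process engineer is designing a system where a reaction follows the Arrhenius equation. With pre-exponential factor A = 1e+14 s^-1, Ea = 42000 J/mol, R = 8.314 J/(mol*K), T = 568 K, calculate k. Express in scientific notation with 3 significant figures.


k = A * exp(-Ea/(R*T))
k = 1e+14 * exp(-42000 / (8.314 * 568))
k = 1e+14 * exp(-8.893873)
k = 1.37e+10


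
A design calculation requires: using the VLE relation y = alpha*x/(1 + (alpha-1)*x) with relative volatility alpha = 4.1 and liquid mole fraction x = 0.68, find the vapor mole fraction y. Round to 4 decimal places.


y = alpha*x / (1 + (alpha-1)*x)
y = 4.1*0.68 / (1 + (4.1-1)*0.68)
y = 2.788 / (1 + 2.108)
y = 2.788 / 3.108
y = 0.8970


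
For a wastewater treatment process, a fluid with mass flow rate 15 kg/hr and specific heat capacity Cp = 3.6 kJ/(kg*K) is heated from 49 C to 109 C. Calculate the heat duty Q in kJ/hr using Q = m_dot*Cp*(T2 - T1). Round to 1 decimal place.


Q = m_dot * Cp * (T2 - T1)
Q = 15 * 3.6 * (109 - 49)
Q = 15 * 3.6 * 60
Q = 3240.0 kJ/hr


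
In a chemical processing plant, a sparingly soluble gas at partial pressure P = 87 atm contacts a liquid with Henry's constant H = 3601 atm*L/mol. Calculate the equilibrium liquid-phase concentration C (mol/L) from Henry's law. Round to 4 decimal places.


C = P / H
C = 87 / 3601
C = 0.0242 mol/L


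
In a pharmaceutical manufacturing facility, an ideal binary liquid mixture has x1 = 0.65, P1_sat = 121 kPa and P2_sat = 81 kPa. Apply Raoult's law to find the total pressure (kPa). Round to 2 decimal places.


P = x1*P1_sat + x2*P2_sat
x2 = 1 - x1 = 1 - 0.65 = 0.35
P = 0.65*121 + 0.35*81
P = 78.65 + 28.35
P = 107.00 kPa


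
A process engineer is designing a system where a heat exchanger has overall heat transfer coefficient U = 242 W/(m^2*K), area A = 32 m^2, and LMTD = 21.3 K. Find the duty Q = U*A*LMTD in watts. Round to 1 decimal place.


Q = U * A * LMTD
Q = 242 * 32 * 21.3
Q = 164947.2 W


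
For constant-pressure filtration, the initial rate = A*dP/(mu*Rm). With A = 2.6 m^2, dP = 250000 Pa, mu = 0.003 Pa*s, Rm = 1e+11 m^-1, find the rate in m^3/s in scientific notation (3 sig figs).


rate = A * dP / (mu * Rm)
rate = 2.6 * 250000 / (0.003 * 1e+11)
rate = 650000.0 / 3.000e+08
rate = 2.17e-03 m^3/s


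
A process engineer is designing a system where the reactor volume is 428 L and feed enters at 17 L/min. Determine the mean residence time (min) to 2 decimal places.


tau = V / v0
tau = 428 / 17
tau = 25.18 min


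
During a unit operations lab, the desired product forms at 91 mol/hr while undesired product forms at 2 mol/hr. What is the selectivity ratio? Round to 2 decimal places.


S = desired product rate / undesired product rate
S = 91 / 2
S = 45.50


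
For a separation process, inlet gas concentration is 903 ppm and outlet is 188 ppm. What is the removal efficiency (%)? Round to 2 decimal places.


Efficiency = (G_in - G_out) / G_in * 100%
Efficiency = (903 - 188) / 903 * 100
Efficiency = 715 / 903 * 100
Efficiency = 79.18%


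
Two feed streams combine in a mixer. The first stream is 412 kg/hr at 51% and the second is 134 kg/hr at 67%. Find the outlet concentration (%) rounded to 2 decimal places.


Mass balance on solute: F1*x1 + F2*x2 = F3*x3
F3 = F1 + F2 = 412 + 134 = 546 kg/hr
x3 = (F1*x1 + F2*x2)/F3
x3 = (412*0.51 + 134*0.67) / 546
x3 = 54.93%


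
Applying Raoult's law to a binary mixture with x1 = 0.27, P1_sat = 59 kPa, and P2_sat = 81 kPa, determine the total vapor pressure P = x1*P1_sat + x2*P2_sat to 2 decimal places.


P = x1*P1_sat + x2*P2_sat
x2 = 1 - x1 = 1 - 0.27 = 0.73
P = 0.27*59 + 0.73*81
P = 15.93 + 59.13
P = 75.06 kPa


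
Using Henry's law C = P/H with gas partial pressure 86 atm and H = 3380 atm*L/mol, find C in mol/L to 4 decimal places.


C = P / H
C = 86 / 3380
C = 0.0254 mol/L


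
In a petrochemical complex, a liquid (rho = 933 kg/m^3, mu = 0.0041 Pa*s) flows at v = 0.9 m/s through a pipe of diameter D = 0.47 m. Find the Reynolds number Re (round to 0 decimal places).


Re = rho * v * D / mu
Re = 933 * 0.9 * 0.47 / 0.0041
Re = 394.659 / 0.0041
Re = 96258


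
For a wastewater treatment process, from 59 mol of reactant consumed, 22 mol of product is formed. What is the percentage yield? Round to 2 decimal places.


Yield = (moles product / moles consumed) * 100%
Yield = (22 / 59) * 100
Yield = 0.3729 * 100
Yield = 37.29%


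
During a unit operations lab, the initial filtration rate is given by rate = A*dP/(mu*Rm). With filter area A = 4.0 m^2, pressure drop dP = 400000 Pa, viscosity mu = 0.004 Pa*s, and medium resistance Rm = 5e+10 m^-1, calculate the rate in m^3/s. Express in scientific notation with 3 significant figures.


rate = A * dP / (mu * Rm)
rate = 4.0 * 400000 / (0.004 * 5e+10)
rate = 1600000.0 / 2.000e+08
rate = 8.00e-03 m^3/s


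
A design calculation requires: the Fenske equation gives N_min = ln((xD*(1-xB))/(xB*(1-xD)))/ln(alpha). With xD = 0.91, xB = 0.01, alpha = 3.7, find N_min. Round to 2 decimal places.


N_min = ln((xD*(1-xB))/(xB*(1-xD))) / ln(alpha)
Numerator inside ln: 0.9009 / 0.0009 = 1001.0
ln(1001.0) = 6.908755
ln(alpha) = ln(3.7) = 1.308333
N_min = 6.908755 / 1.308333 = 5.28


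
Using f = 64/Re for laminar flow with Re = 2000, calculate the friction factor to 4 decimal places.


f = 64 / Re
f = 64 / 2000
f = 0.0320


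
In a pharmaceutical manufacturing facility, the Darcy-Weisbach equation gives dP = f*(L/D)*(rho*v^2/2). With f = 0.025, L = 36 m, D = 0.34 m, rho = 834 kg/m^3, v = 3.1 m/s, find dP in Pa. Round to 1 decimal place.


dP = f * (L/D) * (rho*v^2/2)
dP = 0.025 * (36/0.34) * (834*3.1^2/2)
L/D = 105.88235294
rho*v^2/2 = 834*9.61/2 = 4007.37
dP = 0.025 * 105.88235294 * 4007.37
dP = 10607.7 Pa


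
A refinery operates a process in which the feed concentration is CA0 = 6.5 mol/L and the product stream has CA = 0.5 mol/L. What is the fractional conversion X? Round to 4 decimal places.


X = (CA0 - CA) / CA0
X = (6.5 - 0.5) / 6.5
X = 6.0 / 6.5
X = 0.9231


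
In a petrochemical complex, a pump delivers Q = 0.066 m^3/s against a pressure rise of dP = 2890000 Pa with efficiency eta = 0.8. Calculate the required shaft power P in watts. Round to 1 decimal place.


P = Q * dP / eta
P = 0.066 * 2890000 / 0.8
P = 190740.0 / 0.8
P = 238425.0 W


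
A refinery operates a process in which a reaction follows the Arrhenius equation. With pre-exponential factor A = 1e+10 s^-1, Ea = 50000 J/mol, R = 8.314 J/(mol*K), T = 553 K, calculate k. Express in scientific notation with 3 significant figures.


k = A * exp(-Ea/(R*T))
k = 1e+10 * exp(-50000 / (8.314 * 553))
k = 1e+10 * exp(-10.87514)
k = 1.89e+05


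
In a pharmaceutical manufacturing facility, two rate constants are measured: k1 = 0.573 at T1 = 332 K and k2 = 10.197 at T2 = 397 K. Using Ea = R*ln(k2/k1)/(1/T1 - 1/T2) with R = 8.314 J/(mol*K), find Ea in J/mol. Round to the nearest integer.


Ea = R * ln(k2/k1) / (1/T1 - 1/T2)
ln(k2/k1) = ln(10.197/0.573) = 2.8789631
1/T1 - 1/T2 = 1/332 - 1/397 = 0.000493156505
Ea = 8.314 * 2.8789631 / 0.000493156505
Ea = 48536 J/mol


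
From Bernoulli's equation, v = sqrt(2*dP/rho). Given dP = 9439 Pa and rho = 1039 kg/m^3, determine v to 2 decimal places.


v = sqrt(2*dP/rho)
v = sqrt(2*9439/1039)
v = sqrt(18.169394)
v = 4.26 m/s


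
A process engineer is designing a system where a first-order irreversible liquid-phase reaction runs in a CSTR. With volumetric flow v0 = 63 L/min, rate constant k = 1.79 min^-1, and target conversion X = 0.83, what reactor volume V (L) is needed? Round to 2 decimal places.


V = v0 * X / (k * (1 - X))
V = 63 * 0.83 / (1.79 * (1 - 0.83))
V = 52.29 / (1.79 * 0.17)
V = 52.29 / 0.3043
V = 171.84 L


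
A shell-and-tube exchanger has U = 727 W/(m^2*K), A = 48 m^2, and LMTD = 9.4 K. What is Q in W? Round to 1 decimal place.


Q = U * A * LMTD
Q = 727 * 48 * 9.4
Q = 328022.4 W


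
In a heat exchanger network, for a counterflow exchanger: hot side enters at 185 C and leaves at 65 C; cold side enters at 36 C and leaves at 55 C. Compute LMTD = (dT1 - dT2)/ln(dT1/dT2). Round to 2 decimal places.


dT1 = Th_in - Tc_out = 185 - 55 = 130
dT2 = Th_out - Tc_in = 65 - 36 = 29
LMTD = (dT1 - dT2) / ln(dT1/dT2)
LMTD = (130 - 29) / ln(130/29)
LMTD = 67.32 K


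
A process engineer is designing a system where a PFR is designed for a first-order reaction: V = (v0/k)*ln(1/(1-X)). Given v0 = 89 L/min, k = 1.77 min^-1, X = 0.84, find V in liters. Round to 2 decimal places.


V = (v0/k) * ln(1/(1-X))
V = (89/1.77) * ln(1/(1-0.84))
V = 50.282486 * ln(6.25)
V = 50.282486 * 1.832581
V = 92.15 L


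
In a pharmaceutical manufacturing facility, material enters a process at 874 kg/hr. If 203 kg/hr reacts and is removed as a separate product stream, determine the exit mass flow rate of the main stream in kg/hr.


Steady-state mass balance on the main outlet: F_out = F_in - F_removed
F_out = 874 - 203
F_out = 671 kg/hr


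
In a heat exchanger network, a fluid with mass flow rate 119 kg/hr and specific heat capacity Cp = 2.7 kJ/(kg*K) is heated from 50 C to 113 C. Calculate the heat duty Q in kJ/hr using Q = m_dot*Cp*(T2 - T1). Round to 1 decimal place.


Q = m_dot * Cp * (T2 - T1)
Q = 119 * 2.7 * (113 - 50)
Q = 119 * 2.7 * 63
Q = 20241.9 kJ/hr


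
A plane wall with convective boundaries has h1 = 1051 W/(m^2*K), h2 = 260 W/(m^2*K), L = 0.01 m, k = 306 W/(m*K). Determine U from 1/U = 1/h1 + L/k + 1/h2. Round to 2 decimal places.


1/U = 1/h1 + L/k + 1/h2
1/U = 1/1051 + 0.01/306 + 1/260
1/U = 0.0009514748 + 3.26797e-05 + 0.0038461538
1/U = 0.0048303083
U = 207.03 W/(m^2*K)


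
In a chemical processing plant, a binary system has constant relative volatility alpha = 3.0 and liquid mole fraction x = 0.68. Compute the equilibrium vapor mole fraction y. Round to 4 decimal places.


y = alpha*x / (1 + (alpha-1)*x)
y = 3.0*0.68 / (1 + (3.0-1)*0.68)
y = 2.04 / (1 + 1.36)
y = 2.04 / 2.36
y = 0.8644


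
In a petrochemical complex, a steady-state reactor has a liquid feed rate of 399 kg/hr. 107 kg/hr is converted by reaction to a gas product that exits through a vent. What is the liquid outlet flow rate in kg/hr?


Steady-state mass balance on the main outlet: F_out = F_in - F_removed
F_out = 399 - 107
F_out = 292 kg/hr


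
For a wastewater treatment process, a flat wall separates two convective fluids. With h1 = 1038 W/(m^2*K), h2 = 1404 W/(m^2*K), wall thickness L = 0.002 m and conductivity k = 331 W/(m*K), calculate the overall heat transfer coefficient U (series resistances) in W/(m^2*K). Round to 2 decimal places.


1/U = 1/h1 + L/k + 1/h2
1/U = 1/1038 + 0.002/331 + 1/1404
1/U = 0.0009633911 + 6.0423e-06 + 0.0007122507
1/U = 0.0016816841
U = 594.64 W/(m^2*K)


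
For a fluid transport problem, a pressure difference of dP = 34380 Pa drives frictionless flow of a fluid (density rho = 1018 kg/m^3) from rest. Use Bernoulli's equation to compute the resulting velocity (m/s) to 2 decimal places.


v = sqrt(2*dP/rho)
v = sqrt(2*34380/1018)
v = sqrt(67.544204)
v = 8.22 m/s


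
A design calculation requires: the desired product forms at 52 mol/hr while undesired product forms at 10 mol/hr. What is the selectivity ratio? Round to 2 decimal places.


S = desired product rate / undesired product rate
S = 52 / 10
S = 5.20


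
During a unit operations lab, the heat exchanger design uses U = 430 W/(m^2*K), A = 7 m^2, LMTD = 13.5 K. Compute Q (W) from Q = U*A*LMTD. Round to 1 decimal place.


Q = U * A * LMTD
Q = 430 * 7 * 13.5
Q = 40635.0 W


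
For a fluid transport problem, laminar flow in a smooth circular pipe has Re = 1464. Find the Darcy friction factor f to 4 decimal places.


f = 64 / Re
f = 64 / 1464
f = 0.0437


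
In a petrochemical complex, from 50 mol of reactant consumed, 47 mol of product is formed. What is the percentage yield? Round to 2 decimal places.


Yield = (moles product / moles consumed) * 100%
Yield = (47 / 50) * 100
Yield = 0.94 * 100
Yield = 94.00%


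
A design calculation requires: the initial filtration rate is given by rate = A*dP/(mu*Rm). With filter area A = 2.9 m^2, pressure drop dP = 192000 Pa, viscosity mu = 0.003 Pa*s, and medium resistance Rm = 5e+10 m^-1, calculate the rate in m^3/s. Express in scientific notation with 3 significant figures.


rate = A * dP / (mu * Rm)
rate = 2.9 * 192000 / (0.003 * 5e+10)
rate = 556800.0 / 1.500e+08
rate = 3.71e-03 m^3/s


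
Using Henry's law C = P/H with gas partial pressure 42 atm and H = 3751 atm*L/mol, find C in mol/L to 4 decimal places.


C = P / H
C = 42 / 3751
C = 0.0112 mol/L


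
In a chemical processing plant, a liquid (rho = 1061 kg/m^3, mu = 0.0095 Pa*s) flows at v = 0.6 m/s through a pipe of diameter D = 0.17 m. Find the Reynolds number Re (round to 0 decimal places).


Re = rho * v * D / mu
Re = 1061 * 0.6 * 0.17 / 0.0095
Re = 108.222 / 0.0095
Re = 11392


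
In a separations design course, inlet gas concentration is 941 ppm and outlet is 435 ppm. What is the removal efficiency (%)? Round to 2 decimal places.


Efficiency = (G_in - G_out) / G_in * 100%
Efficiency = (941 - 435) / 941 * 100
Efficiency = 506 / 941 * 100
Efficiency = 53.77%


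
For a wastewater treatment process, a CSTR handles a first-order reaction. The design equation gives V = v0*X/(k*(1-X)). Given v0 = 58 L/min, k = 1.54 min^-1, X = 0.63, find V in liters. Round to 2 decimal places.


V = v0 * X / (k * (1 - X))
V = 58 * 0.63 / (1.54 * (1 - 0.63))
V = 36.54 / (1.54 * 0.37)
V = 36.54 / 0.5698
V = 64.13 L


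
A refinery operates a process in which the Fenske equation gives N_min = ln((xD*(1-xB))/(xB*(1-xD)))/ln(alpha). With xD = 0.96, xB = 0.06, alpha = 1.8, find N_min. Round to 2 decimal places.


N_min = ln((xD*(1-xB))/(xB*(1-xD))) / ln(alpha)
Numerator inside ln: 0.9024 / 0.0024 = 376.0
ln(376.0) = 5.929589
ln(alpha) = ln(1.8) = 0.587787
N_min = 5.929589 / 0.587787 = 10.09


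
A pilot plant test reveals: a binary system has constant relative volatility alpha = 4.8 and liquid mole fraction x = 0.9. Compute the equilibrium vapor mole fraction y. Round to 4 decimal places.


y = alpha*x / (1 + (alpha-1)*x)
y = 4.8*0.9 / (1 + (4.8-1)*0.9)
y = 4.32 / (1 + 3.42)
y = 4.32 / 4.42
y = 0.9774


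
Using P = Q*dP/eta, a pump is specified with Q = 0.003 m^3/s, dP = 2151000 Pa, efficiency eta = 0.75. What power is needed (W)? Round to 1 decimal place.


P = Q * dP / eta
P = 0.003 * 2151000 / 0.75
P = 6453.0 / 0.75
P = 8604.0 W


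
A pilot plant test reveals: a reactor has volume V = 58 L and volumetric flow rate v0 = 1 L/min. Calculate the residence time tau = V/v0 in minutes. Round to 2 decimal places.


tau = V / v0
tau = 58 / 1
tau = 58.00 min


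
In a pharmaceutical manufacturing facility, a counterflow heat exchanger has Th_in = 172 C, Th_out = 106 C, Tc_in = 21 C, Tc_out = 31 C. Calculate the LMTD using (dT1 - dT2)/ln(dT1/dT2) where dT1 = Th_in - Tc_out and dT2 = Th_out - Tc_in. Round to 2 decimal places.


dT1 = Th_in - Tc_out = 172 - 31 = 141
dT2 = Th_out - Tc_in = 106 - 21 = 85
LMTD = (dT1 - dT2) / ln(dT1/dT2)
LMTD = (141 - 85) / ln(141/85)
LMTD = 110.65 K


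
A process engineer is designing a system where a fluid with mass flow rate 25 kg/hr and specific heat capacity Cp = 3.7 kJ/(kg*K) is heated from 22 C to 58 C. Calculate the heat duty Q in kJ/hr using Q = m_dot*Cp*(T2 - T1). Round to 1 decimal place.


Q = m_dot * Cp * (T2 - T1)
Q = 25 * 3.7 * (58 - 22)
Q = 25 * 3.7 * 36
Q = 3330.0 kJ/hr


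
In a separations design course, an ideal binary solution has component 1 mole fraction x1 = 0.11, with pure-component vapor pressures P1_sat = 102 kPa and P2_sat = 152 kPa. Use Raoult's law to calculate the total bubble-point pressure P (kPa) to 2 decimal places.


P = x1*P1_sat + x2*P2_sat
x2 = 1 - x1 = 1 - 0.11 = 0.89
P = 0.11*102 + 0.89*152
P = 11.22 + 135.28
P = 146.50 kPa


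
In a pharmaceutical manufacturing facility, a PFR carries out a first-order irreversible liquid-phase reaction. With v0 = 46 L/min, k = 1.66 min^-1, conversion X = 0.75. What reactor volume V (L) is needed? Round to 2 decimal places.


V = (v0/k) * ln(1/(1-X))
V = (46/1.66) * ln(1/(1-0.75))
V = 27.710843 * ln(4.0)
V = 27.710843 * 1.386294
V = 38.42 L


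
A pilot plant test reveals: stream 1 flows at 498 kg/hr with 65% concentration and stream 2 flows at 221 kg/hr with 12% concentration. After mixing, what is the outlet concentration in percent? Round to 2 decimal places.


Mass balance on solute: F1*x1 + F2*x2 = F3*x3
F3 = F1 + F2 = 498 + 221 = 719 kg/hr
x3 = (F1*x1 + F2*x2)/F3
x3 = (498*0.65 + 221*0.12) / 719
x3 = 48.71%


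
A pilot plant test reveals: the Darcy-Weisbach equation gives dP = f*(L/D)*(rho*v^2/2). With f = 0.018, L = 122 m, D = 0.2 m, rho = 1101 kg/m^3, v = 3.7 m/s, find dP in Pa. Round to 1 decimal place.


dP = f * (L/D) * (rho*v^2/2)
dP = 0.018 * (122/0.2) * (1101*3.7^2/2)
L/D = 610.0
rho*v^2/2 = 1101*13.69/2 = 7536.345
dP = 0.018 * 610.0 * 7536.345
dP = 82749.1 Pa


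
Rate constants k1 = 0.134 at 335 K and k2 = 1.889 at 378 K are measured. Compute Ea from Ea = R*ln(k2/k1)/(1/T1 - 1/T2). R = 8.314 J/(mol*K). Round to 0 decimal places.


Ea = R * ln(k2/k1) / (1/T1 - 1/T2)
ln(k2/k1) = ln(1.889/0.134) = 2.6459631
1/T1 - 1/T2 = 1/335 - 1/378 = 0.000339571981
Ea = 8.314 * 2.6459631 / 0.000339571981
Ea = 64783 J/mol


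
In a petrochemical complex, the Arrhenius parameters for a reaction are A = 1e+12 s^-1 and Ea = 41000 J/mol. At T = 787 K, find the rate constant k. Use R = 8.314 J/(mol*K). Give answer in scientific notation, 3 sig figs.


k = A * exp(-Ea/(R*T))
k = 1e+12 * exp(-41000 / (8.314 * 787))
k = 1e+12 * exp(-6.266126)
k = 1.90e+09


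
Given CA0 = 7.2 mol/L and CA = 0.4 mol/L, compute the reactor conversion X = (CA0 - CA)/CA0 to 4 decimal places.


X = (CA0 - CA) / CA0
X = (7.2 - 0.4) / 7.2
X = 6.8 / 7.2
X = 0.9444


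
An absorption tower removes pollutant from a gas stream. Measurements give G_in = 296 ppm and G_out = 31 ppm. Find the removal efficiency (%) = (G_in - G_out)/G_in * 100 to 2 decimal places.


Efficiency = (G_in - G_out) / G_in * 100%
Efficiency = (296 - 31) / 296 * 100
Efficiency = 265 / 296 * 100
Efficiency = 89.53%


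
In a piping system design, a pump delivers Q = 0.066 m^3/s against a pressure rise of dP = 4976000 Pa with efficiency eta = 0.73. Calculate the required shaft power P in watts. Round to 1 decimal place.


P = Q * dP / eta
P = 0.066 * 4976000 / 0.73
P = 328416.0 / 0.73
P = 449884.9 W


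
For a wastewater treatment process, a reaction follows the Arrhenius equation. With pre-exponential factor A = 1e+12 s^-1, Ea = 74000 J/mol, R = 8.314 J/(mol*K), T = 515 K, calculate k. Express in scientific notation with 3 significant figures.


k = A * exp(-Ea/(R*T))
k = 1e+12 * exp(-74000 / (8.314 * 515))
k = 1e+12 * exp(-17.282815)
k = 3.12e+04


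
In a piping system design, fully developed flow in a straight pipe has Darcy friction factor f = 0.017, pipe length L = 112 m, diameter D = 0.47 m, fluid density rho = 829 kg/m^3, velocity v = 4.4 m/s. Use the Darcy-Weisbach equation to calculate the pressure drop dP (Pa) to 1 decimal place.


dP = f * (L/D) * (rho*v^2/2)
dP = 0.017 * (112/0.47) * (829*4.4^2/2)
L/D = 238.29787234
rho*v^2/2 = 829*19.36/2 = 8024.72
dP = 0.017 * 238.29787234 * 8024.72
dP = 32508.7 Pa


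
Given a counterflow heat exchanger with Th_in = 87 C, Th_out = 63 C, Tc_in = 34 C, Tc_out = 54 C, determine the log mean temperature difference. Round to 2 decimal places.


dT1 = Th_in - Tc_out = 87 - 54 = 33
dT2 = Th_out - Tc_in = 63 - 34 = 29
LMTD = (dT1 - dT2) / ln(dT1/dT2)
LMTD = (33 - 29) / ln(33/29)
LMTD = 30.96 K


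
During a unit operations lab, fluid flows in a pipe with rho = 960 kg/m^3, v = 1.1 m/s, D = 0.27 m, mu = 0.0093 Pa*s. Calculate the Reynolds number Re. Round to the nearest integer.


Re = rho * v * D / mu
Re = 960 * 1.1 * 0.27 / 0.0093
Re = 285.12 / 0.0093
Re = 30658


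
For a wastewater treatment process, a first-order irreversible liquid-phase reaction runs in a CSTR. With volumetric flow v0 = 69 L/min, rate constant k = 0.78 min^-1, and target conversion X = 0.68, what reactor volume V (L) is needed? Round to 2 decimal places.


V = v0 * X / (k * (1 - X))
V = 69 * 0.68 / (0.78 * (1 - 0.68))
V = 46.92 / (0.78 * 0.32)
V = 46.92 / 0.2496
V = 187.98 L


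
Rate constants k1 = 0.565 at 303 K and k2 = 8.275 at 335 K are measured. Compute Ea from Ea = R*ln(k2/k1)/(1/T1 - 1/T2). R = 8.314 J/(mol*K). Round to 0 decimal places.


Ea = R * ln(k2/k1) / (1/T1 - 1/T2)
ln(k2/k1) = ln(8.275/0.565) = 2.6841685
1/T1 - 1/T2 = 1/303 - 1/335 = 0.000315255406
Ea = 8.314 * 2.6841685 / 0.000315255406
Ea = 70788 J/mol


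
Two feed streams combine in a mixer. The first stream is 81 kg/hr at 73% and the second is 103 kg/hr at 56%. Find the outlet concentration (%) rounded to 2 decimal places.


Mass balance on solute: F1*x1 + F2*x2 = F3*x3
F3 = F1 + F2 = 81 + 103 = 184 kg/hr
x3 = (F1*x1 + F2*x2)/F3
x3 = (81*0.73 + 103*0.56) / 184
x3 = 63.48%


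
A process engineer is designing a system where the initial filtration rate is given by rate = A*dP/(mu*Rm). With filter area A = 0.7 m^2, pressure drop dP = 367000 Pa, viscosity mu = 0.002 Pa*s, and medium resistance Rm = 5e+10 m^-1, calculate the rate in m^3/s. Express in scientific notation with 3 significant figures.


rate = A * dP / (mu * Rm)
rate = 0.7 * 367000 / (0.002 * 5e+10)
rate = 256900.0 / 1.000e+08
rate = 2.57e-03 m^3/s


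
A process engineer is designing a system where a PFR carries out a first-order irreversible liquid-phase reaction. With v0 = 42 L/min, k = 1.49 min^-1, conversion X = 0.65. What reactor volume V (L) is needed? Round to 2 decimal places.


V = (v0/k) * ln(1/(1-X))
V = (42/1.49) * ln(1/(1-0.65))
V = 28.187919 * ln(2.857143)
V = 28.187919 * 1.049822
V = 29.59 L


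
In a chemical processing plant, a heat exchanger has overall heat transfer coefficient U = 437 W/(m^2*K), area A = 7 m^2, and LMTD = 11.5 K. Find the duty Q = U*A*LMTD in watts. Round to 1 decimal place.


Q = U * A * LMTD
Q = 437 * 7 * 11.5
Q = 35178.5 W


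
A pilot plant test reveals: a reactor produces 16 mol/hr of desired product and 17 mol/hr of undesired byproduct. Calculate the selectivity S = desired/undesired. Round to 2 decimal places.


S = desired product rate / undesired product rate
S = 16 / 17
S = 0.94


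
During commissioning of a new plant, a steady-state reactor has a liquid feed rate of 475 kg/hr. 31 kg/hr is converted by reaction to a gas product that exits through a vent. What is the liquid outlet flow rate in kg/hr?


Steady-state mass balance on the main outlet: F_out = F_in - F_removed
F_out = 475 - 31
F_out = 444 kg/hr


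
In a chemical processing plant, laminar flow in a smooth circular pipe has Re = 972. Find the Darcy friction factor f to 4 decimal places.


f = 64 / Re
f = 64 / 972
f = 0.0658


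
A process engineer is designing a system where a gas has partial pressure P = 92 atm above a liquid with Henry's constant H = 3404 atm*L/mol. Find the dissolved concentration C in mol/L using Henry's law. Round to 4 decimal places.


C = P / H
C = 92 / 3404
C = 0.0270 mol/L


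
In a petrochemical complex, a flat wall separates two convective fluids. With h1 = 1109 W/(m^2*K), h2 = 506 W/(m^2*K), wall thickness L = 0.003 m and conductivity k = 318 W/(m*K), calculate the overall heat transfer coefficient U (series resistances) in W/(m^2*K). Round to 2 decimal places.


1/U = 1/h1 + L/k + 1/h2
1/U = 1/1109 + 0.003/318 + 1/506
1/U = 0.0009017133 + 9.434e-06 + 0.0019762846
1/U = 0.0028874319
U = 346.33 W/(m^2*K)


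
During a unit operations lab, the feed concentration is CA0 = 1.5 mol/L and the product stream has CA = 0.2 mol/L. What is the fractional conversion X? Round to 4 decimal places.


X = (CA0 - CA) / CA0
X = (1.5 - 0.2) / 1.5
X = 1.3 / 1.5
X = 0.8667


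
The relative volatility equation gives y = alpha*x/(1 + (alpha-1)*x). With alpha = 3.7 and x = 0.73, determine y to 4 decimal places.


y = alpha*x / (1 + (alpha-1)*x)
y = 3.7*0.73 / (1 + (3.7-1)*0.73)
y = 2.701 / (1 + 1.971)
y = 2.701 / 2.971
y = 0.9091


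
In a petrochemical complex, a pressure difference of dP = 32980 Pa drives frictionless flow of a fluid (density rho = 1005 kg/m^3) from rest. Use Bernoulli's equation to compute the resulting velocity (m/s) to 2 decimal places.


v = sqrt(2*dP/rho)
v = sqrt(2*32980/1005)
v = sqrt(65.631841)
v = 8.10 m/s


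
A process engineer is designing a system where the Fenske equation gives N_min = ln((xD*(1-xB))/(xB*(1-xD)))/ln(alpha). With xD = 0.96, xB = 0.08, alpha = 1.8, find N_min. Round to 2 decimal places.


N_min = ln((xD*(1-xB))/(xB*(1-xD))) / ln(alpha)
Numerator inside ln: 0.8832 / 0.0032 = 276.0
ln(276.0) = 5.620401
ln(alpha) = ln(1.8) = 0.587787
N_min = 5.620401 / 0.587787 = 9.56


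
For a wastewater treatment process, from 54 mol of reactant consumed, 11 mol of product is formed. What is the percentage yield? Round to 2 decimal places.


Yield = (moles product / moles consumed) * 100%
Yield = (11 / 54) * 100
Yield = 0.2037 * 100
Yield = 20.37%


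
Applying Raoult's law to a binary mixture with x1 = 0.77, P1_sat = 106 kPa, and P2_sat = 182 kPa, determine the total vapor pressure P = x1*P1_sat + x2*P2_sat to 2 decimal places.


P = x1*P1_sat + x2*P2_sat
x2 = 1 - x1 = 1 - 0.77 = 0.23
P = 0.77*106 + 0.23*182
P = 81.62 + 41.86
P = 123.48 kPa


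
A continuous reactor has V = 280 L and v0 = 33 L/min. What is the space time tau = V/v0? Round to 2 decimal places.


tau = V / v0
tau = 280 / 33
tau = 8.48 min


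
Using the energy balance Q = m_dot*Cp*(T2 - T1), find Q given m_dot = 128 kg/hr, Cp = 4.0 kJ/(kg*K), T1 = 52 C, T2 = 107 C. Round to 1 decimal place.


Q = m_dot * Cp * (T2 - T1)
Q = 128 * 4.0 * (107 - 52)
Q = 128 * 4.0 * 55
Q = 28160.0 kJ/hr


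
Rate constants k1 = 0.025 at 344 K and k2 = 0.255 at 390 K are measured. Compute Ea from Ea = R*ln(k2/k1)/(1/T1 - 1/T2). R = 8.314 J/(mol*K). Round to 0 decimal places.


Ea = R * ln(k2/k1) / (1/T1 - 1/T2)
ln(k2/k1) = ln(0.255/0.025) = 2.3223877
1/T1 - 1/T2 = 1/344 - 1/390 = 0.00034287418
Ea = 8.314 * 2.3223877 / 0.00034287418
Ea = 56313 J/mol


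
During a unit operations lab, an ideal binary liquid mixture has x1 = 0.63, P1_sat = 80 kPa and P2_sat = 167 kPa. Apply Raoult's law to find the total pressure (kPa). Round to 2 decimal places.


P = x1*P1_sat + x2*P2_sat
x2 = 1 - x1 = 1 - 0.63 = 0.37
P = 0.63*80 + 0.37*167
P = 50.4 + 61.79
P = 112.19 kPa


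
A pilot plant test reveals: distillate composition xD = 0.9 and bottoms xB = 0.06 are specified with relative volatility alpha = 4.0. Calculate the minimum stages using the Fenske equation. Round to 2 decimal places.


N_min = ln((xD*(1-xB))/(xB*(1-xD))) / ln(alpha)
Numerator inside ln: 0.846 / 0.006 = 141.0
ln(141.0) = 4.94876
ln(alpha) = ln(4.0) = 1.386294
N_min = 4.94876 / 1.386294 = 3.57


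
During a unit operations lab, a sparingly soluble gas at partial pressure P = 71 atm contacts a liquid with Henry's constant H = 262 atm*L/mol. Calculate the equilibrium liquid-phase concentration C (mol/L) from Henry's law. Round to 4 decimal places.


C = P / H
C = 71 / 262
C = 0.2710 mol/L


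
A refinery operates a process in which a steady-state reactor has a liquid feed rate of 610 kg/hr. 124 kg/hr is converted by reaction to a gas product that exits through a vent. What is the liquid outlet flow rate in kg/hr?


Steady-state mass balance on the main outlet: F_out = F_in - F_removed
F_out = 610 - 124
F_out = 486 kg/hr


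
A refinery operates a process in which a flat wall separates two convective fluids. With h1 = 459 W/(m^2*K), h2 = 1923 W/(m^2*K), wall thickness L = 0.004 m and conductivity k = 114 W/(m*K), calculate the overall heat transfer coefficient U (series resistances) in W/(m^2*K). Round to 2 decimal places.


1/U = 1/h1 + L/k + 1/h2
1/U = 1/459 + 0.004/114 + 1/1923
1/U = 0.0021786492 + 3.50877e-05 + 0.0005200208
1/U = 0.0027337577
U = 365.80 W/(m^2*K)


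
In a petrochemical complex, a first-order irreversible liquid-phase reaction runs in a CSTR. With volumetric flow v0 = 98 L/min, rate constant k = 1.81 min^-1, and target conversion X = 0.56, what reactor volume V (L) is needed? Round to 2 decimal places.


V = v0 * X / (k * (1 - X))
V = 98 * 0.56 / (1.81 * (1 - 0.56))
V = 54.88 / (1.81 * 0.44)
V = 54.88 / 0.7964
V = 68.91 L


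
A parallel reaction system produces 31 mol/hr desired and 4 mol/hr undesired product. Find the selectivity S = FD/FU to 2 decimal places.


S = desired product rate / undesired product rate
S = 31 / 4
S = 7.75


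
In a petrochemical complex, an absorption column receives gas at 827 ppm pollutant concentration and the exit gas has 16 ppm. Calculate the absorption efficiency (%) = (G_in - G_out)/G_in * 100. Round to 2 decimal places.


Efficiency = (G_in - G_out) / G_in * 100%
Efficiency = (827 - 16) / 827 * 100
Efficiency = 811 / 827 * 100
Efficiency = 98.07%


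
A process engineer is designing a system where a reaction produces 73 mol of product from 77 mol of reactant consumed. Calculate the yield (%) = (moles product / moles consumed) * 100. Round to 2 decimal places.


Yield = (moles product / moles consumed) * 100%
Yield = (73 / 77) * 100
Yield = 0.9481 * 100
Yield = 94.81%


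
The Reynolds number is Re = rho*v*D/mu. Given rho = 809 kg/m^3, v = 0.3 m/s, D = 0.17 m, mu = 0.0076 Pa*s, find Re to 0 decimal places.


Re = rho * v * D / mu
Re = 809 * 0.3 * 0.17 / 0.0076
Re = 41.259 / 0.0076
Re = 5429


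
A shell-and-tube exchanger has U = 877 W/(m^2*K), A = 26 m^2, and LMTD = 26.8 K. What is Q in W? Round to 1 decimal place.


Q = U * A * LMTD
Q = 877 * 26 * 26.8
Q = 611093.6 W


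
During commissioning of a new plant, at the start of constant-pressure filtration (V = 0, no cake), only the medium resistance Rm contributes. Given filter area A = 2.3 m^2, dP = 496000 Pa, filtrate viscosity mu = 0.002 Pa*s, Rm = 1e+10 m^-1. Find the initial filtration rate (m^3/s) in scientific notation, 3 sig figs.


rate = A * dP / (mu * Rm)
rate = 2.3 * 496000 / (0.002 * 1e+10)
rate = 1140800.0 / 2.000e+07
rate = 5.70e-02 m^3/s


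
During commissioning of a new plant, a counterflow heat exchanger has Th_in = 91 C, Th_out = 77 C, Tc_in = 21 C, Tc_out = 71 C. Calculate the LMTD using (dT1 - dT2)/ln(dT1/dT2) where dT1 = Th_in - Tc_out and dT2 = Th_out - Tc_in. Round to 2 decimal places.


dT1 = Th_in - Tc_out = 91 - 71 = 20
dT2 = Th_out - Tc_in = 77 - 21 = 56
LMTD = (dT1 - dT2) / ln(dT1/dT2)
LMTD = (20 - 56) / ln(20/56)
LMTD = 34.96 K


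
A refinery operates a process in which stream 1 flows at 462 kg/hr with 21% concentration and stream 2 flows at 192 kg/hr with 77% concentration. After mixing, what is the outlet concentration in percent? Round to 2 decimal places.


Mass balance on solute: F1*x1 + F2*x2 = F3*x3
F3 = F1 + F2 = 462 + 192 = 654 kg/hr
x3 = (F1*x1 + F2*x2)/F3
x3 = (462*0.21 + 192*0.77) / 654
x3 = 37.44%
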